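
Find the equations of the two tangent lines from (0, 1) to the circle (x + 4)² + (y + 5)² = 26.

Let a tangent through (0, 1) have slope m. Its distance from (−4, −5) must equal √26:
(−4m − (−6))² = 26(m² + 1)
5m² + 24m − 5 = 0, so m = −5 or m = 1/5.
With m = −5: 5x + y = 1. With m = 1/5: x − 5y = −5.

5x + y = 1 and x − 5y = −5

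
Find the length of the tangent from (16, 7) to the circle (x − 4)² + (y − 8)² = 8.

√137

With centre O = (4, 8), |OP|² = 145 and r² = 8.
By the tangent–radius right angle, tangent length = √(|PO|² − r²) = √137.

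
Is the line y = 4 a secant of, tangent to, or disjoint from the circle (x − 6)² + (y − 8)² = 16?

Substituting the line into the circle gives x² − 12x + 36 = 0.
Δ = 144 − 144 = 0.
A repeated root: the line is tangent.

tangent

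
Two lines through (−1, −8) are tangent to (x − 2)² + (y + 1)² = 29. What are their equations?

5x + 2y = −21 and 2x − 5y = 38

Write the tangent as mx − y + (−8 − m·(−1)) = 0 and set its distance from the centre to √29:
(3m − (7))² = 29(m² + 1)
10m² + 21m − 10 = 0, so m = −5/2 or m = 2/5.
Through (−1, −8) these give 5x + 2y = −21 and 2x − 5y = 38.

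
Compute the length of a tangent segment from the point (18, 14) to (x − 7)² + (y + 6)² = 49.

Centre (7, −6), r² = 49. |PO|² = (11)² + (20)² = 521.
The tangent meets the radius at right angles, so tangent² = |PO|² − r² = 521 − 49 = 472.

2√118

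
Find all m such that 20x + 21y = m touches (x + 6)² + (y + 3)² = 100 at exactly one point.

m = −473 or m = 107

Tangency holds when the distance from the centre (−6, −3) to the line equals the radius 10:
|20·(−6) + 21·(−3) − m| / √841 = 10
|m − (−183)| = 10·29, so m = 107 or m = −473.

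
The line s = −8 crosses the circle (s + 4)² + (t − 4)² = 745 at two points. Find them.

The line gives s = −8. Substituting into the circle:
t² − 8t − 713 = 0
t = 31 or t = −23, giving (−8, 31) and (−8, −23).

(−8, −23) and (−8, 31)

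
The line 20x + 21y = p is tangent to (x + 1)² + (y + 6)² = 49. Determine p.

Tangency holds when the distance from the centre (−1, −6) to the line equals the radius 7:
|20·(−1) + 21·(−6) − p| / √841 = 7
|p − (−146)| = 7·29, so p = 57 or p = −349.

p = −349 or p = 57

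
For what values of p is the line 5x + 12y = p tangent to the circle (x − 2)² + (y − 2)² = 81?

The line touches the circle iff its distance from (2, 2) is 9:
|5·2 + 12·2 − p| / √169 = 9
|p − (34)| = 9·13, so p = 151 or p = −83.

p = −83 or p = 151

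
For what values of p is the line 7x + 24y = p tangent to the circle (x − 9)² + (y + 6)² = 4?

p = −131 or p = −31

The line touches the circle iff its distance from (9, −6) is 2:
|7·9 + 24·(−6) − p| / √625 = 2
|p − (−81)| = 2·25, so p = −31 or p = −131.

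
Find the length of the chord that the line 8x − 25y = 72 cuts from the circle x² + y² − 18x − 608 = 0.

Centre (9, 0), r² = 689. Perpendicular distance d from centre to line = |0| / √689 = 0/√689.
Chord = 2√(r² − d²) = 2·√(689) = 2√689.

2√689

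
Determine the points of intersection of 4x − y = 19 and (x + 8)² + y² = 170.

Express y = 4x − 19 and substitute into the circle:
17x² − 136x + 255 = 0  ⟹  x² − 8x + 15 = 0
x = 5 or x = 3, giving (5, 1) and (3, −7).

(3, −7) and (5, 1)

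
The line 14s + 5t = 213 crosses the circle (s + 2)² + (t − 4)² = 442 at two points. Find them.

Substitute t = (213 − 14s)/5:
221s² − 5304s + 26299 = 0  ⟹  s² − 24s + 119 = 0
s = 17 or s = 7, giving (17, −5) and (7, 23).

(7, 23) and (17, −5)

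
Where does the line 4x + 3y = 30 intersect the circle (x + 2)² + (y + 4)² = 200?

Substitute y = (30 − 4x)/3:
25x² − 300x = 0  ⟹  x² − 12x = 0
x = 12 or x = 0, giving (12, −6) and (0, 10).

(0, 10) and (12, −6)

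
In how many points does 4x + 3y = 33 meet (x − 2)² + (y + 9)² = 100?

0

Substituting the line into the circle gives 25x² − 516x + 2736 = 0.
Δ = 266256 − 273600 = −7344.
No real roots: the line does not meet the circle.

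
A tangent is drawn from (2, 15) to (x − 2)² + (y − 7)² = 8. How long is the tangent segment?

Centre (2, 7), r² = 8. |PO|² = (0)² + (8)² = 64.
The tangent meets the radius at right angles, so tangent² = |PO|² − r² = 64 − 8 = 56.

2√14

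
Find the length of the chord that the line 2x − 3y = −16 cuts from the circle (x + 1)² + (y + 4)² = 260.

Substitute y = (16 + 2x)/3:
13x² + 130x − 1547 = 0  ⟹  x² + 10x − 119 = 0
x = 7 or x = −17, giving (7, 10) and (−17, −6).
|(7, 10) − (−17, −6)| = √((24)² + (16)²) = 8√13.

8√13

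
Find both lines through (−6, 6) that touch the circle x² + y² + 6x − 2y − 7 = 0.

Write the tangent as mx − y + (6 − m·(−6)) = 0 and set its distance from the centre to √17:
(3m − (−5))² = 17(m² + 1)
4m² − 15m − 4 = 0, so m = 4 or m = −1/4.
Through (−6, 6) these give 4x − y = −30 and x + 4y = 18.

4x − y = −30 and x + 4y = 18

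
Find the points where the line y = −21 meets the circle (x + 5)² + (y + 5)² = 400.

From the line, y = −21. Substituting:
x² + 10x − 119 = 0
x = 7 or x = −17, giving (7, −21) and (−17, −21).

(−17, −21) and (7, −21)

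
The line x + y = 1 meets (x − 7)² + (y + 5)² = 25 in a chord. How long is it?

7√2

The distance from (7, −5) to the line is 1/√2, and r² = 25.
Half the chord is √(r² − d²) = √(49/2), so the full chord is 7√2.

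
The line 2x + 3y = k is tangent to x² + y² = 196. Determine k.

For a tangent, require d(centre, line) = r = 14.
|2·0 + 3·0 − k| / √13 = 14
|k| = 14√13.

k = ±14√13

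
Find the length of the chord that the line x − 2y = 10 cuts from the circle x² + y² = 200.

Centre (0, 0), r² = 200. Perpendicular distance d from centre to line = |−10| / √5 = 10/√5.
Chord = 2√(r² − d²) = 2·√(180) = 12√5.

12√5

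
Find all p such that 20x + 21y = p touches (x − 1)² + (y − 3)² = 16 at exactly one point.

The line touches the circle iff its distance from (1, 3) is 4:
|20·1 + 21·3 − p| / √841 = 4
|p − (83)| = 4·29, so p = 199 or p = −33.

p = −33 or p = 199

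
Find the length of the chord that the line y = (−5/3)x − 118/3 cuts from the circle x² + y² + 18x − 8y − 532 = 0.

Express y = (−118 − 5x)/3 and substitute into the circle:
34x² + 1462x + 11968 = 0  ⟹  x² + 43x + 352 = 0
x = −11 or x = −32, giving (−11, −21) and (−32, 14).
|(−11, −21) − (−32, 14)| = √((21)² + (−35)²) = 7√34.

7√34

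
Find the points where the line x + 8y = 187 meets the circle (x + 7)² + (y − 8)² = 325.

(−13, 25) and (3, 23)

Express y = (187 − x)/8 and substitute into the circle:
65x² + 650x − 2535 = 0  ⟹  x² + 10x − 39 = 0
x = 3 or x = −13, giving (3, 23) and (−13, 25).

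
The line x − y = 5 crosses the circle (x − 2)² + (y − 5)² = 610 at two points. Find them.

(−11, −16) and (23, 18)

From the line, y = x − 5. Substituting:
2x² − 24x − 506 = 0  ⟹  x² − 12x − 253 = 0
x = 23 or x = −11, giving (23, 18) and (−11, −16).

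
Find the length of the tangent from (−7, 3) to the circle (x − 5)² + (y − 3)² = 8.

2√34

With centre O = (5, 3), |OP|² = 144 and r² = 8.
The tangent meets the radius at right angles, so tangent² = |PO|² − r² = 144 − 8 = 136.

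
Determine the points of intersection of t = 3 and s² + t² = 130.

From the line, t = 3. Substituting:
s² − 121 = 0
s = 11 or s = −11, giving (11, 3) and (−11, 3).

(−11, 3) and (11, 3)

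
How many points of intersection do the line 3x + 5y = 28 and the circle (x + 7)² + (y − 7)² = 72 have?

2

Substituting the line into the circle gives 34x² + 392x − 526 = 0.
Δ = 153664 − (−71536) = 225200.
Two real roots: the line is a secant.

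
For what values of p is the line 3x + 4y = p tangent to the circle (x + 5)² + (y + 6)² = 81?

The line touches the circle iff its distance from (−5, −6) is 9:
|3·(−5) + 4·(−6) − p| / √25 = 9
|p − (−39)| = 9·5, so p = 6 or p = −84.

p = −84 or p = 6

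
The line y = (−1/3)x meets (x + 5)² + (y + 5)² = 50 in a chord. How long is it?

2√10

From the line, y = (−x)/3. Substituting:
10x² + 60x = 0  ⟹  x² + 6x = 0
x = 0 or x = −6, giving (0, 0) and (−6, 2).
Chord length = distance between (0, 0) and (−6, 2) = √40 = 2√10.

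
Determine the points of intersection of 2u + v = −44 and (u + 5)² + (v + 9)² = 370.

(−22, 0) and (−8, −28)

Substitute v = −2u − 44:
5u² + 150u + 880 = 0  ⟹  u² + 30u + 176 = 0
u = −8 or u = −22, giving (−8, −28) and (−22, 0).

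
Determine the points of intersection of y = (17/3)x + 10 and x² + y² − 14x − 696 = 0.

Express y = (30 + 17x)/3 and substitute into the circle:
298x² + 894x − 5364 = 0  ⟹  x² + 3x − 18 = 0
x = 3 or x = −6, giving (3, 27) and (−6, −24).

(−6, −24) and (3, 27)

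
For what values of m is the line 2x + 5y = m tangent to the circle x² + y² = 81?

Tangency holds when the distance from the centre (0, 0) to the line equals the radius 9:
|2·0 + 5·0 − m| / √29 = 9
|m| = 9√29.

m = ±9√29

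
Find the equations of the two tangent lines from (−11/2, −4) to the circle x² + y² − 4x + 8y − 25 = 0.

2x − y = −7 and 2x + y = −15

A line y − (−4) = m(x − (−11/2)) is tangent when its distance from (2, −4) is 3√5:
[m·(15/2) − (0)]² = 45(m² + 1)
m² − 4 = 0, so m = 2 or m = −2.
Through (−11/2, −4) these give 2x − y = −7 and 2x + y = −15.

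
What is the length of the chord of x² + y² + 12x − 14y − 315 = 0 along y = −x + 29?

Express y = −x + 29 and substitute into the circle:
2x² − 32x + 120 = 0  ⟹  x² − 16x + 60 = 0
x = 10 or x = 6, giving (10, 19) and (6, 23).
Chord length = distance between (10, 19) and (6, 23) = √32 = 4√2.

4√2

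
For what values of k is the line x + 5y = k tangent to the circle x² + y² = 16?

k = ±4√26

For a tangent, require d(centre, line) = r = 4.
|1·0 + 5·0 − k| / √26 = 4
|k| = 4√26.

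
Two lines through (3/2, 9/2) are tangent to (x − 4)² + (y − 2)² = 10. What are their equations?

3x − y = 0 and x − 3y = −12

Let a tangent through (3/2, 9/2) have slope m. Its distance from (4, 2) must equal √10:
[m·(5/2) − (−5/2)]² = 10(m² + 1)
3m² − 10m + 3 = 0, so m = 3 or m = 1/3.
Through (3/2, 9/2) these give 3x − y = 0 and x − 3y = −12.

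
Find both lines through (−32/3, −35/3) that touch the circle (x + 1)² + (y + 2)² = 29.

5x − 2y = −30 and 2x − 5y = 37

Let a tangent through (−32/3, −35/3) have slope m. Its distance from (−1, −2) must equal √29:
(29/3m − (29/3))² = 29(m² + 1)
10m² − 29m + 10 = 0, so m = 5/2 or m = 2/5.
With m = 5/2: 5x − 2y = −30. With m = 2/5: 2x − 5y = 37.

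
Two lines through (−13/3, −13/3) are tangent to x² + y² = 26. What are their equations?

5x + y = −26 and x + 5y = −26

Write the tangent as mx − y + (−13/3 − m·(−13/3)) = 0 and set its distance from the centre to √26:
[m·(13/3) − (13/3)]² = 26(m² + 1)
5m² + 26m + 5 = 0, so m = −5 or m = −1/5.
Through (−13/3, −13/3) these give 5x + y = −26 and x + 5y = −26.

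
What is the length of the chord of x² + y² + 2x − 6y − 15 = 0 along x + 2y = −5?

2√5

Centre (−1, 3), r² = 25. Perpendicular distance d from centre to line = |10| / √5 = 10/√5.
Chord = 2√(r² − d²) = 2·√(5) = 2√5.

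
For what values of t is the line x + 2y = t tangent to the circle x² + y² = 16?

t = ±4√5

For a tangent, require d(centre, line) = r = 4.
|1·0 + 2·0 − t| / √5 = 4
|t| = 4√5.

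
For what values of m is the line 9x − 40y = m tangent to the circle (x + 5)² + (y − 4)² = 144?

For a tangent, require d(centre, line) = r = 12.
|9·(−5) − 40·4 − m| / √1681 = 12
|m − (−205)| = 12·41, so m = 287 or m = −697.

m = −697 or m = 287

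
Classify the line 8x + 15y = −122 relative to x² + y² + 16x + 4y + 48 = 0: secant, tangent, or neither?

d² = (8·(−8) + 15·(−2) − (−122))²/289 = 784/289; r² = 20.
Since d² < r², the line cuts the circle twice.

secant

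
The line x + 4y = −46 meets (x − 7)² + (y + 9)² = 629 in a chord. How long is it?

12√17

Substitute y = (−46 − x)/4:
17x² − 204x − 9180 = 0  ⟹  x² − 12x − 540 = 0
x = 30 or x = −18, giving (30, −19) and (−18, −7).
Chord length = distance between (30, −19) and (−18, −7) = √2448 = 12√17.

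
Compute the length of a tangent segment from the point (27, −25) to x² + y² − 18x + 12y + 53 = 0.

3√69

Centre (9, −6), r² = 64. |PO|² = (18)² + (−19)² = 685.
Power of the point: PT² = |PO|² − r² = 621, so PT = 3√69.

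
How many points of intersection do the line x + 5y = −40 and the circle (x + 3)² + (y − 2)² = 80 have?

Substituting the line into the circle gives 26x² + 250x + 725 = 0.
Discriminant = (250)² − 4·26·(725) = −12900 < 0.
No real roots: the line does not meet the circle.

0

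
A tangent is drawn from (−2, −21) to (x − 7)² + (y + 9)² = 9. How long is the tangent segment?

6√6

Centre (7, −9), r² = 9. |PO|² = (−9)² + (−12)² = 225.
By the tangent–radius right angle, tangent length = √(|PO|² − r²) = √216 = 6√6.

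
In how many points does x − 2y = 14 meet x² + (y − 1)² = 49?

Substituting the line into the circle gives 5x² − 32x + 60 = 0.
Discriminant = (−32)² − 4·5·(60) = −176 < 0.
No real roots: the line does not meet the circle.

0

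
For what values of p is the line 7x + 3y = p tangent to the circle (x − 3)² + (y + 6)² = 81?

p = 3 ± 9√58

The line touches the circle iff its distance from (3, −6) is 9:
|7·3 + 3·(−6) − p| / √58 = 9
|p − (3)| = 9√58.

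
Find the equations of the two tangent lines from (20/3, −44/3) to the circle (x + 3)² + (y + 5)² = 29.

2x + 5y = −60 and 5x + 2y = 4

A line y − (−44/3) = m(x − (20/3)) is tangent when its distance from (−3, −5) is √29:
[m·(−29/3) − (29/3)]² = 29(m² + 1)
10m² + 29m + 10 = 0, so m = −2/5 or m = −5/2.
With m = −2/5: 2x + 5y = −60. With m = −5/2: 5x + 2y = 4.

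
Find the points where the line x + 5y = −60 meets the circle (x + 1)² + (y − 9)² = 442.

(−10, −10) and (0, −12)

Substitute y = (−60 − x)/5:
26x² + 260x = 0  ⟹  x² + 10x = 0
x = 0 or x = −10, giving (0, −12) and (−10, −10).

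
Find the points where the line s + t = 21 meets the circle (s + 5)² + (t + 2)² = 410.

Substitute t = −s + 21:
2s² − 36s + 144 = 0  ⟹  s² − 18s + 72 = 0
s = 12 or s = 6, giving (12, 9) and (6, 15).

(6, 15) and (12, 9)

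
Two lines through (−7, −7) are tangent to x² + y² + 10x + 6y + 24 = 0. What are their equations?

x − 3y = 14 and 3x + y = −28

Let a tangent through (−7, −7) have slope m. Its distance from (−5, −3) must equal √10:
[m·(2) − (4)]² = 10(m² + 1)
3m² + 8m − 3 = 0, so m = 1/3 or m = −3.
With m = 1/3: x − 3y = 14. With m = −3: 3x + y = −28.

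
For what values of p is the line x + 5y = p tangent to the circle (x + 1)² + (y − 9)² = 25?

p = 44 ± 5√26

Tangency holds when the distance from the centre (−1, 9) to the line equals the radius 5:
|1·(−1) + 5·9 − p| / √26 = 5
|p − (44)| = 5√26.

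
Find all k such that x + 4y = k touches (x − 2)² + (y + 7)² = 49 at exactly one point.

k = −26 ± 7√17

For a tangent, require d(centre, line) = r = 7.
|1·2 + 4·(−7) − k| / √17 = 7
|k − (−26)| = 7√17.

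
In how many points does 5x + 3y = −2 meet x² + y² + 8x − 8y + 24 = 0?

2

Centre (−4, 4), r² = 8. Distance² from centre to line = (−6)²/34 = 18/17.
Since d² < r², the line cuts the circle twice.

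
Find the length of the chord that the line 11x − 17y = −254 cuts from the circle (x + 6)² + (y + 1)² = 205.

Centre (−6, −1), r² = 205. Perpendicular distance d from centre to line = |205| / √410 = 205/√410.
Half the chord is √(r² − d²) = √(205/2), so the full chord is √410.

√410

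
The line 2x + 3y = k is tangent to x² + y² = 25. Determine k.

k = ±5√13

For a tangent, require d(centre, line) = r = 5.
|2·0 + 3·0 − k| / √13 = 5
|k| = 5√13.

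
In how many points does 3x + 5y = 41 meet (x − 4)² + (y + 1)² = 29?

0

Substituting the line into the circle gives 34x² − 476x + 1791 = 0.
Δ = 226576 − 243576 = −17000.
No real roots: the line does not meet the circle.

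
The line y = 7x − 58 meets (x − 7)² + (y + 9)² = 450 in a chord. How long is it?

Express y = 7x − 58 and substitute into the circle:
50x² − 700x + 2000 = 0  ⟹  x² − 14x + 40 = 0
x = 10 or x = 4, giving (10, 12) and (4, −30).
Chord length = distance between (10, 12) and (4, −30) = √1800 = 30√2.

30√2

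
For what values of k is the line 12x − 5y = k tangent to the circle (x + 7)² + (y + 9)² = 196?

Tangency holds when the distance from the centre (−7, −9) to the line equals the radius 14:
|12·(−7) − 5·(−9) − k| / √169 = 14
|k − (−39)| = 14·13, so k = 143 or k = −221.

k = −221 or k = 143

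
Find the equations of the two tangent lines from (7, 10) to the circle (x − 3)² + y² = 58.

3x − 7y = −49 and 7x + 3y = 79

Let a tangent through (7, 10) have slope m. Its distance from (3, 0) must equal √58:
[m·(−4) − (−10)]² = 58(m² + 1)
21m² + 40m − 21 = 0, so m = 3/7 or m = −7/3.
Through (7, 10) these give 3x − 7y = −49 and 7x + 3y = 79.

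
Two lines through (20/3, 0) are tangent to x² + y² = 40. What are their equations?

3x − y = 20 and 3x + y = 20

Let a tangent through (20/3, 0) have slope m. Its distance from (0, 0) must equal 2√10:
[m·(−20/3) − (0)]² = 40(m² + 1)
m² − 9 = 0, so m = 3 or m = −3.
With m = 3: 3x − y = 20. With m = −3: 3x + y = 20.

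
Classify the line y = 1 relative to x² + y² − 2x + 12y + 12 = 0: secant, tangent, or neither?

Substituting the line into the circle gives x² − 2x + 25 = 0.
Discriminant = (−2)² − 4·1·(25) = −96 < 0.
No real roots: the line does not meet the circle.

neither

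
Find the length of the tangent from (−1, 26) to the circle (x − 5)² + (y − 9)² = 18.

With centre O = (5, 9), |OP|² = 325 and r² = 18.
The tangent meets the radius at right angles, so tangent² = |PO|² − r² = 325 − 18 = 307.

√307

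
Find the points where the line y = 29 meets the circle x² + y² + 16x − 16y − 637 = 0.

From the line, y = 29. Substituting:
x² + 16x − 260 = 0
x = 10 or x = −26, giving (10, 29) and (−26, 29).

(−26, 29) and (10, 29)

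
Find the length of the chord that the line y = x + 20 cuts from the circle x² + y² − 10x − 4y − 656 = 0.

29√2

Centre (5, 2), r² = 685. Perpendicular distance d from centre to line = |23| / √2 = 23/√2.
Chord = 2√(r² − d²) = 2·√(841/2) = 29√2.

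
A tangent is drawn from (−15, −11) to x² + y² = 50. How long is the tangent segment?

The centre is (0, 0) and r = 5√2. The square of the distance from P to the centre is 225 + 121 = 346.
Power of the point: PT² = |PO|² − r² = 296, so PT = 2√74.

2√74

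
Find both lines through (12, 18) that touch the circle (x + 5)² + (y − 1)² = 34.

Write the tangent as mx − y + (18 − m·(12)) = 0 and set its distance from the centre to √34:
[m·(−17) − (−17)]² = 34(m² + 1)
15m² − 34m + 15 = 0, so m = 5/3 or m = 3/5.
With m = 5/3: 5x − 3y = 6. With m = 3/5: 3x − 5y = −54.

5x − 3y = 6 and 3x − 5y = −54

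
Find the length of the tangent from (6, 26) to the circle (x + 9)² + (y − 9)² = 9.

√505

With centre O = (−9, 9), |OP|² = 514 and r² = 9.
The tangent meets the radius at right angles, so tangent² = |PO|² − r² = 514 − 9 = 505.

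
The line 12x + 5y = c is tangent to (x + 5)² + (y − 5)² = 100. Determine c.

For a tangent, require d(centre, line) = r = 10.
|12·(−5) + 5·5 − c| / √169 = 10
|c − (−35)| = 10·13, so c = 95 or c = −165.

c = −165 or c = 95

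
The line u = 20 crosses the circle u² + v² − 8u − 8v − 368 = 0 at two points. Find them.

(20, −8) and (20, 16)

The line gives u = 20. Substituting into the circle:
v² − 8v − 128 = 0
v = 16 or v = −8, giving (20, 16) and (20, −8).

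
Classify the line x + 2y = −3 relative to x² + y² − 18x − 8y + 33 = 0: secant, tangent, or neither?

Centre (9, 4), r² = 64. Distance² from centre to line = (20)²/5 = 80.
Since d² > r², the line lies outside the circle.

neither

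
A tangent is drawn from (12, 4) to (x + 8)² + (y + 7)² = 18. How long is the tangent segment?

The centre is (−8, −7) and r = 3√2. The square of the distance from P to the centre is 400 + 121 = 521.
By the tangent–radius right angle, tangent length = √(|PO|² − r²) = √503.

√503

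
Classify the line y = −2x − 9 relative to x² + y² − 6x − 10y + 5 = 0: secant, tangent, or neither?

neither

d² = (2·3 + 1·5 − (−9))²/5 = 80; r² = 29.
Since d² > r², the line lies outside the circle.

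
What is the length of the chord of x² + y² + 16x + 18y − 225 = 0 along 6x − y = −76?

6√37

Centre (−8, −9), r² = 370. Perpendicular distance d from centre to line = |37| / √37 = 37/√37.
Half the chord is √(r² − d²) = √(333), so the full chord is 6√37.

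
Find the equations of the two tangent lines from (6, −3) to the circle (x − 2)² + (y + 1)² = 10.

A line y − (−3) = m(x − (6)) is tangent when its distance from (2, −1) is √10:
(−4m − (2))² = 10(m² + 1)
3m² + 8m − 3 = 0, so m = 1/3 or m = −3.
With m = 1/3: x − 3y = 15. With m = −3: 3x + y = 15.

x − 3y = 15 and 3x + y = 15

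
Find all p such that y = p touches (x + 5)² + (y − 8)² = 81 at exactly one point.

p = −1 or p = 17

The line touches the circle iff its distance from (−5, 8) is 9:
|0·(−5) + 1·8 − p| / √1 = 9
|p − (8)| = 9, so p = 17 or p = −1.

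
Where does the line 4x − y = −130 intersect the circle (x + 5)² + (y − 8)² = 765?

(−32, 2) and (−26, 26)

Express y = 4x + 130 and substitute into the circle:
17x² + 986x + 14144 = 0  ⟹  x² + 58x + 832 = 0
x = −26 or x = −32, giving (−26, 26) and (−32, 2).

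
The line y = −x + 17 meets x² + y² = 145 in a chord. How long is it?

Express y = −x + 17 and substitute into the circle:
2x² − 34x + 144 = 0  ⟹  x² − 17x + 72 = 0
x = 9 or x = 8, giving (9, 8) and (8, 9).
|(9, 8) − (8, 9)| = √((1)² + (−1)²) = √2.

√2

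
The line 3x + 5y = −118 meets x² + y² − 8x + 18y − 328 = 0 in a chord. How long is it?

5√34

Centre (4, −9), r² = 425. Perpendicular distance d from centre to line = |85| / √34 = 85/√34.
Half the chord is √(r² − d²) = √(425/2), so the full chord is 5√34.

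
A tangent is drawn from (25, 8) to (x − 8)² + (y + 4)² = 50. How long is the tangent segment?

The centre is (8, −4) and r = 5√2. The square of the distance from P to the centre is 289 + 144 = 433.
Power of the point: PT² = |PO|² − r² = 383, so PT = √383.

√383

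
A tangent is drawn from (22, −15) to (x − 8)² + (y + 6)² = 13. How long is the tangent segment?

The centre is (8, −6) and r = √13. The square of the distance from P to the centre is 196 + 81 = 277.
By the tangent–radius right angle, tangent length = √(|PO|² − r²) = √264 = 2√66.

2√66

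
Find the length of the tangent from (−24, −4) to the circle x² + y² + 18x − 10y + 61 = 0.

3√29

Centre (−9, 5), r² = 45. |PO|² = (−15)² + (−9)² = 306.
The tangent meets the radius at right angles, so tangent² = |PO|² − r² = 306 − 45 = 261.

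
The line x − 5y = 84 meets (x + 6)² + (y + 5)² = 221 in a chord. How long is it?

3√26

Substitute y = (−84 + x)/5:
26x² + 182x − 1144 = 0  ⟹  x² + 7x − 44 = 0
x = 4 or x = −11, giving (4, −16) and (−11, −19).
Chord length = distance between (4, −16) and (−11, −19) = √234 = 3√26.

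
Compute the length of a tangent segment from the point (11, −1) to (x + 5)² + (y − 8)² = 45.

With centre O = (−5, 8), |OP|² = 337 and r² = 45.
By the tangent–radius right angle, tangent length = √(|PO|² − r²) = √292 = 2√73.

2√73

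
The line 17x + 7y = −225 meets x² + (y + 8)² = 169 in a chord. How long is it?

13√2

From the line, y = (−225 − 17x)/7. Substituting:
338x² + 5746x + 20280 = 0  ⟹  x² + 17x + 60 = 0
x = −5 or x = −12, giving (−5, −20) and (−12, −3).
Chord length = distance between (−5, −20) and (−12, −3) = √338 = 13√2.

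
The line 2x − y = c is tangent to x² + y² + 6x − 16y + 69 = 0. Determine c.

c = −14 ± 2√5

Tangency holds when the distance from the centre (−3, 8) to the line equals the radius 2:
|2·(−3) − 1·8 − c| / √5 = 2
|c − (−14)| = 2√5.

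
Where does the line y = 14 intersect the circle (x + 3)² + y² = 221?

(−8, 14) and (2, 14)

Substitute y = 14:
x² + 6x − 16 = 0
x = 2 or x = −8, giving (2, 14) and (−8, 14).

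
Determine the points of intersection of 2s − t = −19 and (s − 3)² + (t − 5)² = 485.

Express t = 2s + 19 and substitute into the circle:
5s² + 50s − 280 = 0  ⟹  s² + 10s − 56 = 0
s = 4 or s = −14, giving (4, 27) and (−14, −9).

(−14, −9) and (4, 27)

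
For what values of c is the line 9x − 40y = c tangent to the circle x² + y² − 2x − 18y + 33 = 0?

The line touches the circle iff its distance from (1, 9) is 7:
|9·1 − 40·9 − c| / √1681 = 7
|c − (−351)| = 7·41, so c = −64 or c = −638.

c = −638 or c = −64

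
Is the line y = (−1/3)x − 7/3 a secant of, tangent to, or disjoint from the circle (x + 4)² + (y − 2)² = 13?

d² = (1·(−4) + 3·2 − (−7))²/10 = 81/10; r² = 13.
Since d² < r², the line cuts the circle twice.

secant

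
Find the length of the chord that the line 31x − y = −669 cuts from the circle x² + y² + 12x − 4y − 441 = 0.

Substitute y = 31x + 669:
962x² + 41366x + 444444 = 0  ⟹  x² + 43x + 462 = 0
x = −21 or x = −22, giving (−21, 18) and (−22, −13).
Chord length = distance between (−21, 18) and (−22, −13) = √962 = √962.

√962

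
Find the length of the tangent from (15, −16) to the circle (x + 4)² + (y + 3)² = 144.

√386

Centre (−4, −3), r² = 144. |PO|² = (19)² + (−13)² = 530.
By the tangent–radius right angle, tangent length = √(|PO|² − r²) = √386.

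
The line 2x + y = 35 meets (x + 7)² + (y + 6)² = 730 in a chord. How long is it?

The distance from (−7, −6) to the line is 55/√5, and r² = 730.
Half the chord is √(r² − d²) = √(125), so the full chord is 10√5.

10√5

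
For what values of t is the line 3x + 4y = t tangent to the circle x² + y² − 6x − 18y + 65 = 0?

t = 20 or t = 70

The line touches the circle iff its distance from (3, 9) is 5:
|3·3 + 4·9 − t| / √25 = 5
|t − (45)| = 5·5, so t = 70 or t = 20.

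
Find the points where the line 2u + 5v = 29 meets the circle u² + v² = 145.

(−8, 9) and (12, 1)

Express v = (29 − 2u)/5 and substitute into the circle:
29u² − 116u − 2784 = 0  ⟹  u² − 4u − 96 = 0
u = 12 or u = −8, giving (12, 1) and (−8, 9).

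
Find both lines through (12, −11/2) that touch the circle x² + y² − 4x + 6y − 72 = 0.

9x + 2y = 97 and 7x − 6y = 117

Write the tangent as mx − y + (−11/2 − m·(12)) = 0 and set its distance from the centre to √85:
[m·(−10) − (5/2)]² = 85(m² + 1)
12m² + 40m − 63 = 0, so m = −9/2 or m = 7/6.
With m = −9/2: 9x + 2y = 97. With m = 7/6: 7x − 6y = 117.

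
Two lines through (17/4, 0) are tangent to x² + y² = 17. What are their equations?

4x + y = 17 and 4x − y = 17

Write the tangent as mx − y + (0 − m·(17/4)) = 0 and set its distance from the centre to √17:
(−17/4m − (0))² = 17(m² + 1)
m² − 16 = 0, so m = −4 or m = 4.
With m = −4: 4x + y = 17. With m = 4: 4x − y = 17.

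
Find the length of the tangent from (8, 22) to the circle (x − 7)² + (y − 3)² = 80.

The centre is (7, 3) and r = 4√5. The square of the distance from P to the centre is 1 + 361 = 362.
By the tangent–radius right angle, tangent length = √(|PO|² − r²) = √282.

√282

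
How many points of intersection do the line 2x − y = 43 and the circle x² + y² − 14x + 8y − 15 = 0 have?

Centre (7, −4), r² = 80. Distance² from centre to line = (−25)²/5 = 125.
Since d² > r², the line lies outside the circle.

0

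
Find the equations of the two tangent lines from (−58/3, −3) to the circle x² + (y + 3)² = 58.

3x − 7y = −37 and 3x + 7y = −79

A line y − (−3) = m(x − (−58/3)) is tangent when its distance from (0, −3) is √58:
[m·(58/3) − (0)]² = 58(m² + 1)
49m² − 9 = 0, so m = 3/7 or m = −3/7.
Through (−58/3, −3) these give 3x − 7y = −37 and 3x + 7y = −79.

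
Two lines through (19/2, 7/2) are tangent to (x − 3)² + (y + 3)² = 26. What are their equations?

5x − y = 44 and x − 5y = −8

Write the tangent as mx − y + (7/2 − m·(19/2)) = 0 and set its distance from the centre to √26:
[m·(−13/2) − (−13/2)]² = 26(m² + 1)
5m² − 26m + 5 = 0, so m = 5 or m = 1/5.
Through (19/2, 7/2) these give 5x − y = 44 and x − 5y = −8.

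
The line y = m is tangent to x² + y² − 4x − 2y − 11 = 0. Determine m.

m = −3 or m = 5

The line touches the circle iff its distance from (2, 1) is 4:
|0·2 + 1·1 − m| / √1 = 4
|m − (1)| = 4, so m = 5 or m = −3.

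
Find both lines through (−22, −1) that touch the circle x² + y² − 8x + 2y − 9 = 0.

x − 5y = −17 and x + 5y = −27

A line y − (−1) = m(x − (−22)) is tangent when its distance from (4, −1) is √26:
(26m − (0))² = 26(m² + 1)
25m² − 1 = 0, so m = 1/5 or m = −1/5.
With m = 1/5: x − 5y = −17. With m = −1/5: x + 5y = −27.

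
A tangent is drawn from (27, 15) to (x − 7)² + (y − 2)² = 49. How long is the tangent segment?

2√130

With centre O = (7, 2), |OP|² = 569 and r² = 49.
The tangent meets the radius at right angles, so tangent² = |PO|² − r² = 569 − 49 = 520.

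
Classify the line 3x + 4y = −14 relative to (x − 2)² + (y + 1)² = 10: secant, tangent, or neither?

neither

Substituting the line into the circle gives 25x² − 4x + 4 = 0.
Discriminant = (−4)² − 4·25·(4) = −384 < 0.
No real roots: the line does not meet the circle.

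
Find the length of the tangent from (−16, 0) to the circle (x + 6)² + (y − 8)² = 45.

√119

Centre (−6, 8), r² = 45. |PO|² = (−10)² + (−8)² = 164.
Power of the point: PT² = |PO|² − r² = 119, so PT = √119.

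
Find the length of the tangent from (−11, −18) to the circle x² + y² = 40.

With centre O = (0, 0), |OP|² = 445 and r² = 40.
The tangent meets the radius at right angles, so tangent² = |PO|² − r² = 445 − 40 = 405.

9√5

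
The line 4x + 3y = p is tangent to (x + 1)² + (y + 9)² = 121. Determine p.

Tangency holds when the distance from the centre (−1, −9) to the line equals the radius 11:
|4·(−1) + 3·(−9) − p| / √25 = 11
|p − (−31)| = 11·5, so p = 24 or p = −86.

p = −86 or p = 24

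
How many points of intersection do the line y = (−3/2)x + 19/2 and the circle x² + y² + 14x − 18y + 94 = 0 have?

0

d² = (3·(−7) + 2·9 − (19))²/13 = 484/13; r² = 36.
Since d² > r², the line lies outside the circle.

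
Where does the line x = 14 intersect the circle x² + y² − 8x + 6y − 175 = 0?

The line gives x = 14. Substituting into the circle:
y² + 6y − 91 = 0
y = 7 or y = −13, giving (14, 7) and (14, −13).

(14, −13) and (14, 7)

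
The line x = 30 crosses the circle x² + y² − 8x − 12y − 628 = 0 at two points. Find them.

(30, 4) and (30, 8)

The line gives x = 30. Substituting into the circle:
y² − 12y + 32 = 0
y = 8 or y = 4, giving (30, 8) and (30, 4).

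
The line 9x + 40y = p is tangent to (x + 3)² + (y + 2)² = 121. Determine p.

Tangency holds when the distance from the centre (−3, −2) to the line equals the radius 11:
|9·(−3) + 40·(−2) − p| / √1681 = 11
|p − (−107)| = 11·41, so p = 344 or p = −558.

p = −558 or p = 344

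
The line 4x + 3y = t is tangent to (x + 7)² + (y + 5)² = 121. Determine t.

t = −98 or t = 12

Tangency holds when the distance from the centre (−7, −5) to the line equals the radius 11:
|4·(−7) + 3·(−5) − t| / √25 = 11
|t − (−43)| = 11·5, so t = 12 or t = −98.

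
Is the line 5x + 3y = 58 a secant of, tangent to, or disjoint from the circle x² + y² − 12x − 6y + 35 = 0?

disjoint

Substituting the line into the circle gives 34x² − 598x + 2635 = 0.
Discriminant = (−598)² − 4·34·(2635) = −756 < 0.
No real roots: the line does not meet the circle.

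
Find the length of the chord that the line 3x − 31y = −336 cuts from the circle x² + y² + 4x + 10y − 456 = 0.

√970

Substitute y = (336 + 3x)/31:
970x² + 6790x − 221160 = 0  ⟹  x² + 7x − 228 = 0
x = 12 or x = −19, giving (12, 12) and (−19, 9).
Chord length = distance between (12, 12) and (−19, 9) = √970 = √970.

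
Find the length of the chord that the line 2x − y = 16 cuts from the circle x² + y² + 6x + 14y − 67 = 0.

8√5

Express y = 2x − 16 and substitute into the circle:
5x² − 30x − 35 = 0  ⟹  x² − 6x − 7 = 0
x = 7 or x = −1, giving (7, −2) and (−1, −18).
|(7, −2) − (−1, −18)| = √((8)² + (16)²) = 8√5.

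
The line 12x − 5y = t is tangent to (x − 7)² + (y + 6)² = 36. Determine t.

The line touches the circle iff its distance from (7, −6) is 6:
|12·7 − 5·(−6) − t| / √169 = 6
|t − (114)| = 6·13, so t = 192 or t = 36.

t = 36 or t = 192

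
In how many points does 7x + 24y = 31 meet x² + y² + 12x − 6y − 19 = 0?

2

Centre (−6, 3), r² = 64. Distance² from centre to line = (−1)²/625 = 1/625.
Since d² < r², the line cuts the circle twice.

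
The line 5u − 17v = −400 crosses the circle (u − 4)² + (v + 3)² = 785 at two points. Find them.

Substitute v = (400 + 5u)/17:
314u² + 2198u − 18840 = 0  ⟹  u² + 7u − 60 = 0
u = 5 or u = −12, giving (5, 25) and (−12, 20).

(−12, 20) and (5, 25)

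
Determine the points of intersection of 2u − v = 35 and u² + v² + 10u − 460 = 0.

(9, −17) and (17, −1)

Substitute v = 2u − 35:
5u² − 130u + 765 = 0  ⟹  u² − 26u + 153 = 0
u = 17 or u = 9, giving (17, −1) and (9, −17).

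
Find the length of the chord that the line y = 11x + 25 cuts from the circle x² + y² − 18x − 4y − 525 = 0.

From the line, y = 11x + 25. Substituting:
122x² + 488x = 0  ⟹  x² + 4x = 0
x = 0 or x = −4, giving (0, 25) and (−4, −19).
|(0, 25) − (−4, −19)| = √((4)² + (44)²) = 4√122.

4√122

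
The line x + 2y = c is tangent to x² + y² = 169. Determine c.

For a tangent, require d(centre, line) = r = 13.
|1·0 + 2·0 − c| / √5 = 13
|c| = 13√5.

c = ±13√5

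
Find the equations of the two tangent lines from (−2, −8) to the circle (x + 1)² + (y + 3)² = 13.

3x + 2y = −22 and 2x − 3y = 20

A line y − (−8) = m(x − (−2)) is tangent when its distance from (−1, −3) is √13:
[m·(1) − (5)]² = 13(m² + 1)
6m² + 5m − 6 = 0, so m = −3/2 or m = 2/3.
With m = −3/2: 3x + 2y = −22. With m = 2/3: 2x − 3y = 20.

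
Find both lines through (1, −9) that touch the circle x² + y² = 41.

A line y − (−9) = m(x − (1)) is tangent when its distance from (0, 0) is √41:
[m·(−1) − (9)]² = 41(m² + 1)
20m² − 9m − 20 = 0, so m = 5/4 or m = −4/5.
With m = 5/4: 5x − 4y = 41. With m = −4/5: 4x + 5y = −41.

5x − 4y = 41 and 4x + 5y = −41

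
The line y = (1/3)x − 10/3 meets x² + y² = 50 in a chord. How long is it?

From the line, y = (−10 + x)/3. Substituting:
10x² − 20x − 350 = 0  ⟹  x² − 2x − 35 = 0
x = 7 or x = −5, giving (7, −1) and (−5, −5).
Chord length = distance between (7, −1) and (−5, −5) = √160 = 4√10.

4√10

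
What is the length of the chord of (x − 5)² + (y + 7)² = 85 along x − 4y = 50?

Centre (5, −7), r² = 85. Perpendicular distance d from centre to line = |−17| / √17 = 17/√17.
Half the chord is √(r² − d²) = √(68), so the full chord is 4√17.

4√17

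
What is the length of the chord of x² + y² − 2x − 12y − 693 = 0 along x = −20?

Centre (1, 6), r² = 730. Perpendicular distance d from centre to line = |21| / √1 = 21.
Half the chord is √(r² − d²) = √(289), so the full chord is 34.

34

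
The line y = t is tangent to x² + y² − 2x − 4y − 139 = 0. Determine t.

The line touches the circle iff its distance from (1, 2) is 12:
|0·1 + 1·2 − t| / √1 = 12
|t − (2)| = 12, so t = 14 or t = −10.

t = −10 or t = 14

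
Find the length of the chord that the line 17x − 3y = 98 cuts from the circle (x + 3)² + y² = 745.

From the line, y = (−98 + 17x)/3. Substituting:
298x² − 3278x + 2980 = 0  ⟹  x² − 11x + 10 = 0
x = 10 or x = 1, giving (10, 24) and (1, −27).
Chord length = distance between (10, 24) and (1, −27) = √2682 = 3√298.

3√298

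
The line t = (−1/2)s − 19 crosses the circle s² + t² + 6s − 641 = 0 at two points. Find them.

From the line, t = (−38 − s)/2. Substituting:
5s² + 100s − 1120 = 0  ⟹  s² + 20s − 224 = 0
s = 8 or s = −28, giving (8, −23) and (−28, −5).

(−28, −5) and (8, −23)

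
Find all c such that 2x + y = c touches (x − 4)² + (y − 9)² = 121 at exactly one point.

c = 17 ± 11√5

The line touches the circle iff its distance from (4, 9) is 11:
|2·4 + 1·9 − c| / √5 = 11
|c − (17)| = 11√5.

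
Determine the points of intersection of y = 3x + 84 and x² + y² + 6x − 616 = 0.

(−28, 0) and (−23, 15)

Substitute y = 3x + 84:
10x² + 510x + 6440 = 0  ⟹  x² + 51x + 644 = 0
x = −23 or x = −28, giving (−23, 15) and (−28, 0).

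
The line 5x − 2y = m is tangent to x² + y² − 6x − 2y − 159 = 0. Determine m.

For a tangent, require d(centre, line) = r = 13.
|5·3 − 2·1 − m| / √29 = 13
|m − (13)| = 13√29.

m = 13 ± 13√29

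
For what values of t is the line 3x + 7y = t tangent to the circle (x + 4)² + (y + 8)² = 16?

t = −68 ± 4√58

The line touches the circle iff its distance from (−4, −8) is 4:
|3·(−4) + 7·(−8) − t| / √58 = 4
|t − (−68)| = 4√58.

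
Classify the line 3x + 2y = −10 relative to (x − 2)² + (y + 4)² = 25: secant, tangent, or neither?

secant

Centre (2, −4), r² = 25. Distance² from centre to line = (8)²/13 = 64/13.
Since d² < r², the line cuts the circle twice.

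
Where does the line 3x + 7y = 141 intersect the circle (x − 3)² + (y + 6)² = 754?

Substitute y = (141 − 3x)/7:
58x² − 1392x − 3016 = 0  ⟹  x² − 24x − 52 = 0
x = 26 or x = −2, giving (26, 9) and (−2, 21).

(−2, 21) and (26, 9)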